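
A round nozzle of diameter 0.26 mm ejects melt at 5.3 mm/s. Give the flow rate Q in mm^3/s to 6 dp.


A = pi*(0.26/2)^2 = 0.05309292 mm^2
Q = 0.05309292 * 5.3 = 0.281392 mm^3/s


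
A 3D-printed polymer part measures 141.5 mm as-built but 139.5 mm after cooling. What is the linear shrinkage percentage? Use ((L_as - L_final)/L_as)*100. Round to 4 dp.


Shrinkage = ((141.5-139.5)/141.5)*100 = 1.4134 %


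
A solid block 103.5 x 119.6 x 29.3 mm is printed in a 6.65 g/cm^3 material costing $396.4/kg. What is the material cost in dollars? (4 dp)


V = 103.5 * 119.6 * 29.3 = 362692.98 mm^3 = 362.69298 cm^3
Mass = 362.69298 * 6.65 / 1000 = 2.41190832 kg
Cost = 2.41190832 * 396.4 = 956.0805 $


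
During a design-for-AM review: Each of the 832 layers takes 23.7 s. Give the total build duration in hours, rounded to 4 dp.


t = 832 * 23.7 / 3600 = 5.4773 hrs


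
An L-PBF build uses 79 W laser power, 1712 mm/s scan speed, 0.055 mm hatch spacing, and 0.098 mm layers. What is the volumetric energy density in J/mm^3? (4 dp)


E = 79 / (1712*0.055*0.098) = 8.5612 J/mm^3


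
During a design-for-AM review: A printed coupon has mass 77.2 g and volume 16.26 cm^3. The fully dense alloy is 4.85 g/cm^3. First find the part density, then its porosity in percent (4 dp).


rho_part = 77.2 / 16.26 = 4.74784748 g/cm^3
Porosity = (1 - 4.74784748/4.85)*100 = 2.1062 %


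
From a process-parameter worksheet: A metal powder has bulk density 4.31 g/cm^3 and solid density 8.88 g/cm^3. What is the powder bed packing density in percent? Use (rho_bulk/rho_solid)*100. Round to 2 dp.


Packing = (4.31/8.88)*100 = 48.54 %


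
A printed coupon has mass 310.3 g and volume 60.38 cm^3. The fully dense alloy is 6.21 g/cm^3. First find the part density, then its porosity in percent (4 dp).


rho_part = 310.3 / 60.38 = 5.13911891 g/cm^3
Porosity = (1 - 5.13911891/6.21)*100 = 17.2445 %


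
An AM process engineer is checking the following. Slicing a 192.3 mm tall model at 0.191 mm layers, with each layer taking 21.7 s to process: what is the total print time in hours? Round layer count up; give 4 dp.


Layers = ceil(192.3/0.191) = 1007
t = 1007 * 21.7 / 3600 = 6.07 hrs


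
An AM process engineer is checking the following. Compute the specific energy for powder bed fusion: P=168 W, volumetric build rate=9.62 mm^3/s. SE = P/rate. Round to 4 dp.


SE = 168 / 9.62 = 17.4636 J/mm^3


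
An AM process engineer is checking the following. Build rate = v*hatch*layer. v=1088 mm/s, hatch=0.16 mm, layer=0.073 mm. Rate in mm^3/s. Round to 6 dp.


Rate = 1088 * 0.16 * 0.073 = 12.70784 mm^3/s


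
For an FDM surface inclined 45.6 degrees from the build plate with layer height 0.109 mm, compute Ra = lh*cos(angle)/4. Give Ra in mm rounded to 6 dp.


Ra = 0.109 * cos(45.6) / 4 = 0.019066 mm


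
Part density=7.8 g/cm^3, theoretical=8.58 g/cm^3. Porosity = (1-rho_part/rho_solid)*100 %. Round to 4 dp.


Porosity = (1-7.8/8.58)*100 = 9.0909 %


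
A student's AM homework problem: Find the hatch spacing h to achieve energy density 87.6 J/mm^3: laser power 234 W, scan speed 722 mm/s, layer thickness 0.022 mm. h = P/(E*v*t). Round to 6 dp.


h = 234 / (87.6*722*0.022) = 0.168171 mm


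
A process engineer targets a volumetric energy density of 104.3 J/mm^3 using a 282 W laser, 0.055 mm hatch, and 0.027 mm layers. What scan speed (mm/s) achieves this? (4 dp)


v = 282 / (104.3*0.055*0.027) = 1820.6998 mm/s


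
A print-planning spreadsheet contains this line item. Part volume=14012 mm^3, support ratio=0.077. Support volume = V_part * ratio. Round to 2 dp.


V_support = 14012 * 0.077 = 1078.92 mm^3


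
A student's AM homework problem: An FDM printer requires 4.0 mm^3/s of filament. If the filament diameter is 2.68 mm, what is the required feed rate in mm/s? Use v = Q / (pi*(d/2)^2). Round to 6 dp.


A = pi*(2.68/2)^2 = 5.641044
v = 4.0 / 5.641044 = 0.709089 mm/s


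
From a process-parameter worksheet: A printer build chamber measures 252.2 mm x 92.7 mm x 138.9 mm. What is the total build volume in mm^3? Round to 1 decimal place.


V = 252.2 * 92.7 * 138.9 = 3247334.8 mm^3


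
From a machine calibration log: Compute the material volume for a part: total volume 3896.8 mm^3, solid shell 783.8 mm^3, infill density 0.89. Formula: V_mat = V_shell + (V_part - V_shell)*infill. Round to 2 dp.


V_infill = (3896.8 - 783.8) * 0.89 = 2770.57
V_total = 783.8 + 2770.57 = 3554.37 mm^3


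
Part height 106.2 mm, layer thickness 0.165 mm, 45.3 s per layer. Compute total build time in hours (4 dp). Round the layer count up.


Layers = ceil(106.2/0.165) = 644
t = 644 * 45.3 / 3600 = 8.1037 hrs


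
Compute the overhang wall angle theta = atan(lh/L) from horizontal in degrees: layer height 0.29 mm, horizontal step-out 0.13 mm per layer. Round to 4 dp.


angle = atan(0.29/0.13) = 65.8545 degrees


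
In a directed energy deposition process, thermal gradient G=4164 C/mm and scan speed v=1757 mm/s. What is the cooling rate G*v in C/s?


CR = 4164 * 1757 = 7316148 C/s


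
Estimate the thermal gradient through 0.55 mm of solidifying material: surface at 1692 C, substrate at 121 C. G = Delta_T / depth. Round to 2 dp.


G = (1692-121)/0.55 = 2856.36 C/mm


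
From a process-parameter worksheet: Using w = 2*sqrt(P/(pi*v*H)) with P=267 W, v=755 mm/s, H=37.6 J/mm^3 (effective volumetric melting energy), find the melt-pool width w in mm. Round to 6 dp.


w = 2*sqrt(267/(pi*755*37.6)) = 0.109432 mm


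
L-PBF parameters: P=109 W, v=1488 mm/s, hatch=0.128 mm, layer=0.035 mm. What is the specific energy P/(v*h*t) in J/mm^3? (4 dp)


Build rate = 1488 * 0.128 * 0.035 = 6.66624 mm^3/s
SE = 109 / 6.66624 = 16.351 J/mm^3


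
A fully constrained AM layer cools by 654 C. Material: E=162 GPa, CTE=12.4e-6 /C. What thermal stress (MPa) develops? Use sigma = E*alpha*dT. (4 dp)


sigma = 162*1000 * 12.4e-6 * 654 = 1313.7552 MPa


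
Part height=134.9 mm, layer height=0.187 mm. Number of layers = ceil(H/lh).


Layers = ceil(134.9/0.187) = 722


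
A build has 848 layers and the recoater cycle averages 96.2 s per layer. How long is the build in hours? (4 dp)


t = 848 * 96.2 / 3600 = 22.6604 hrs


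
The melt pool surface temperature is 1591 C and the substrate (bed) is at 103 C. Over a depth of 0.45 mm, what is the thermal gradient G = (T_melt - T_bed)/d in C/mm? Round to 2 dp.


G = (1591-103)/0.45 = 3306.67 C/mm


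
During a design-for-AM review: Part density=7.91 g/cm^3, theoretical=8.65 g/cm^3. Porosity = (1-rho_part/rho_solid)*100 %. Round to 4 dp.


Porosity = (1-7.91/8.65)*100 = 8.5549 %


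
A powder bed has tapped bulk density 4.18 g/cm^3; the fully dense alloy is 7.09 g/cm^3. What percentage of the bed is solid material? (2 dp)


Packing = (4.18/7.09)*100 = 58.96 %


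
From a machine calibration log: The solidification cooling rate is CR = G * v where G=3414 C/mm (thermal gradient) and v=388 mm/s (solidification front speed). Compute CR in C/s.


CR = 3414 * 388 = 1324632 C/s


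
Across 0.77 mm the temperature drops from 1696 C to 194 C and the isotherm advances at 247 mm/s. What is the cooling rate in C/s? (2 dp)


G = (1696-194)/0.77 = 1950.64935065 C/mm
CR = 1950.64935065 * 247 = 481810.39 C/s


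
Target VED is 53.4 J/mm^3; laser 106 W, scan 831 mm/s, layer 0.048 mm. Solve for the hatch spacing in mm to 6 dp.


h = 106 / (53.4*831*0.048) = 0.049765 mm


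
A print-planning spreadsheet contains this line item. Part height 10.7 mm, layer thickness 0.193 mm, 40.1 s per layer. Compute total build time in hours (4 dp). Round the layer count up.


Layers = ceil(10.7/0.193) = 56
t = 56 * 40.1 / 3600 = 0.6238 hrs


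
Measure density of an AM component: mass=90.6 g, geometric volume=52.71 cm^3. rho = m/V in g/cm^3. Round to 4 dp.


rho = 90.6 / 52.71 = 1.7188 g/cm^3


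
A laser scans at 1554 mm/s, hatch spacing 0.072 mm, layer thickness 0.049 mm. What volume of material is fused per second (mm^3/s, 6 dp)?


Rate = 1554 * 0.072 * 0.049 = 5.482512 mm^3/s


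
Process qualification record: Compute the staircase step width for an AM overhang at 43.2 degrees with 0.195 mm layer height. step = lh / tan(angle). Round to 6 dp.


step = 0.195 / tan(43.2) = 0.207654 mm


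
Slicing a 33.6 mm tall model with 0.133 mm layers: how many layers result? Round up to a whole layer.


Layers = ceil(33.6/0.133) = 253


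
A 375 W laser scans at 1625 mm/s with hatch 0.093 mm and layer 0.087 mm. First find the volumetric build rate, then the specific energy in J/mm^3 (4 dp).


Build rate = 1625 * 0.093 * 0.087 = 13.147875 mm^3/s
SE = 375 / 13.147875 = 28.5217 J/mm^3


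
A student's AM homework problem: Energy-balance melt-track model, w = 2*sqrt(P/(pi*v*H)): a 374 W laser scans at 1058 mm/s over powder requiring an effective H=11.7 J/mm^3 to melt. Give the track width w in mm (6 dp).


w = 2*sqrt(374/(pi*1058*11.7)) = 0.196135 mm


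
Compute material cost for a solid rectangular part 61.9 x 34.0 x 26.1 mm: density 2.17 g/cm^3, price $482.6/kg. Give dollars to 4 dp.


V = 61.9 * 34.0 * 26.1 = 54930.06 mm^3 = 54.93006 cm^3
Mass = 54.93006 * 2.17 / 1000 = 0.11919823 kg
Cost = 0.11919823 * 482.6 = 57.5251 $


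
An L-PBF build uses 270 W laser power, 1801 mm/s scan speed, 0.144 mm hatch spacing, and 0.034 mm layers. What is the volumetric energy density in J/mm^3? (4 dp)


E = 270 / (1801*0.144*0.034) = 30.6202 J/mm^3


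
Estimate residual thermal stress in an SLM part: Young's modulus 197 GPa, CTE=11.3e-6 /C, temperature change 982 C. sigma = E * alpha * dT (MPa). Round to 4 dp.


sigma = 197*1000 * 11.3e-6 * 982 = 2186.0302 MPa


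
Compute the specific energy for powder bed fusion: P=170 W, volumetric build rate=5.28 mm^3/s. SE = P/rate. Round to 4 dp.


SE = 170 / 5.28 = 32.197 J/mm^3


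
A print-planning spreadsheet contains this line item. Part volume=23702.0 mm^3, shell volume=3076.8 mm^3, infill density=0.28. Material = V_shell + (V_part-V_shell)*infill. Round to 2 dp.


V_infill = (23702.0 - 3076.8) * 0.28 = 5775.06
V_total = 3076.8 + 5775.06 = 8851.86 mm^3


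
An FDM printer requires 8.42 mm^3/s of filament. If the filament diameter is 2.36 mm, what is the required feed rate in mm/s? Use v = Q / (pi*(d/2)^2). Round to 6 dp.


A = pi*(2.36/2)^2 = 4.374354
v = 8.42 / 4.374354 = 1.924856 mm/s


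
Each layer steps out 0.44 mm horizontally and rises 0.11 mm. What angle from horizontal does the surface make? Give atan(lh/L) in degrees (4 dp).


angle = atan(0.11/0.44) = 14.0362 degrees


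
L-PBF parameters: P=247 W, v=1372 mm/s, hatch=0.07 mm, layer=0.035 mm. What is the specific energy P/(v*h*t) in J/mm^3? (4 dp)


Build rate = 1372 * 0.07 * 0.035 = 3.3614 mm^3/s
SE = 247 / 3.3614 = 73.4813 J/mm^3


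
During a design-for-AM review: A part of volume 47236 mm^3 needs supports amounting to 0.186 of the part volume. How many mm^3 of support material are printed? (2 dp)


V_support = 47236 * 0.186 = 8785.9 mm^3


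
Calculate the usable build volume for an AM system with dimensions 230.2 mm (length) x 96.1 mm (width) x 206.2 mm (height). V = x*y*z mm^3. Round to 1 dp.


V = 230.2 * 96.1 * 206.2 = 4561601.8 mm^3


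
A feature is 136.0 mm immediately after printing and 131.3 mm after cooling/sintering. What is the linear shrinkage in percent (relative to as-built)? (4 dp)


Shrinkage = ((136.0-131.3)/136.0)*100 = 3.4559 %


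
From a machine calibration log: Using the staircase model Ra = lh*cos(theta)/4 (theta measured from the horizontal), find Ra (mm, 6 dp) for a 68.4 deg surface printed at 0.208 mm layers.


Ra = 0.208 * cos(68.4) / 4 = 0.019142 mm


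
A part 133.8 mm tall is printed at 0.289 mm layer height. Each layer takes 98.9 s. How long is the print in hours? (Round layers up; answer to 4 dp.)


Layers = ceil(133.8/0.289) = 463
t = 463 * 98.9 / 3600 = 12.7196 hrs


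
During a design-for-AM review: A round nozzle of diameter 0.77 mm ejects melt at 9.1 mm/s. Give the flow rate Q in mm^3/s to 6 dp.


A = pi*(0.77/2)^2 = 0.46566257 mm^2
Q = 0.46566257 * 9.1 = 4.237529 mm^3/s


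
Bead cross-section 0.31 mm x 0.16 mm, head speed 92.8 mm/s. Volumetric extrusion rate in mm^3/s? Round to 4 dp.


Rate = 0.31 * 0.16 * 92.8 = 4.6029 mm^3/s


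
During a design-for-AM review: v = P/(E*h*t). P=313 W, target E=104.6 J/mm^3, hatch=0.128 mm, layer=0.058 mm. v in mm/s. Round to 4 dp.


v = 313 / (104.6*0.128*0.058) = 403.0646 mm/s


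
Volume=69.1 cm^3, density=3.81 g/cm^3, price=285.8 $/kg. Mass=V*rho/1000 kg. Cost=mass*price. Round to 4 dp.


Mass = 69.1*3.81/1000 = 0.263271 kg
Cost = 0.263271 * 285.8 = 75.2429 $


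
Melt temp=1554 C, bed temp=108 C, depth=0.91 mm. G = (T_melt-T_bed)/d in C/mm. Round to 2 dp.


G = (1554-108)/0.91 = 1589.01 C/mm


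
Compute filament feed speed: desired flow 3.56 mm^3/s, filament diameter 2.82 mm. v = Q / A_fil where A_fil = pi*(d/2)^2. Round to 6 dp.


A = pi*(2.82/2)^2 = 6.2458
v = 3.56 / 6.2458 = 0.569983 mm/s


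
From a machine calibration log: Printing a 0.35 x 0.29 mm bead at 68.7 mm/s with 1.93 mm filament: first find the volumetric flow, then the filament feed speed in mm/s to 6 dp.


Q = 0.35 * 0.29 * 68.7 = 6.97305 mm^3/s
A_fil = pi*(1.93/2)^2 = 2.92552962 mm^2
v_feed = 6.97305 / 2.92552962 = 2.383517 mm/s


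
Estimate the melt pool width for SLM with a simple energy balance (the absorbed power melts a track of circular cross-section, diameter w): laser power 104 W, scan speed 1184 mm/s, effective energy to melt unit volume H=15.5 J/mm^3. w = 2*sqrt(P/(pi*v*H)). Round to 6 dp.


w = 2*sqrt(104/(pi*1184*15.5)) = 0.084943 mm


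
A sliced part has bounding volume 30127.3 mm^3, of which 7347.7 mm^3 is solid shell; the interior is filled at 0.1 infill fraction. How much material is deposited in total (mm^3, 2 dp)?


V_infill = (30127.3 - 7347.7) * 0.1 = 2277.96
V_total = 7347.7 + 2277.96 = 9625.66 mm^3


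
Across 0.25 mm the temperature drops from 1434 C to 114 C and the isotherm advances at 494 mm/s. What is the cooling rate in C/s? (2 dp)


G = (1434-114)/0.25 = 5280.0 C/mm
CR = 5280.0 * 494 = 2608320.0 C/s


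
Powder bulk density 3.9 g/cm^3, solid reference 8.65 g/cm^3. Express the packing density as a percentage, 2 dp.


Packing = (3.9/8.65)*100 = 45.09 %


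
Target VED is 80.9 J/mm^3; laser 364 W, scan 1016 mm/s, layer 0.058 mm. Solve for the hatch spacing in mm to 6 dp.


h = 364 / (80.9*1016*0.058) = 0.076354 mm


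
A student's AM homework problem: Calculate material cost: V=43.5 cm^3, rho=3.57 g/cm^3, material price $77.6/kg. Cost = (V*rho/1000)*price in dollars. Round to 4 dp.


Mass = 43.5*3.57/1000 = 0.155295 kg
Cost = 0.155295 * 77.6 = 12.0509 $


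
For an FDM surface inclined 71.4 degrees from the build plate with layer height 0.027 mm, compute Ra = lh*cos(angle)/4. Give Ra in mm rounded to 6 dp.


Ra = 0.027 * cos(71.4) / 4 = 0.002153 mm


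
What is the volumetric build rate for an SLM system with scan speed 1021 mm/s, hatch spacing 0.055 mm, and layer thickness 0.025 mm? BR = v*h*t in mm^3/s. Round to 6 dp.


Rate = 1021 * 0.055 * 0.025 = 1.403875 mm^3/s


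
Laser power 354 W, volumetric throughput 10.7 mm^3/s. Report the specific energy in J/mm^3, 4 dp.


SE = 354 / 10.7 = 33.0841 J/mm^3


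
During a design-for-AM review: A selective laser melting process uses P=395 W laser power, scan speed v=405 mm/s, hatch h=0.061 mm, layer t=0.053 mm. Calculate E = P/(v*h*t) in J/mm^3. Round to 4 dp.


E = 395 / (405*0.061*0.053) = 301.6729 J/mm^3


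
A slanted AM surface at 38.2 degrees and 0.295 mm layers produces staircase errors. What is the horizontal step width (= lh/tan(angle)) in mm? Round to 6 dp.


step = 0.295 / tan(38.2) = 0.374878 mm


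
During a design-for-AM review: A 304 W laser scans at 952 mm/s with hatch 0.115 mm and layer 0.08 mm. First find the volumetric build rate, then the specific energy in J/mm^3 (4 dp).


Build rate = 952 * 0.115 * 0.08 = 8.7584 mm^3/s
SE = 304 / 8.7584 = 34.7095 J/mm^3


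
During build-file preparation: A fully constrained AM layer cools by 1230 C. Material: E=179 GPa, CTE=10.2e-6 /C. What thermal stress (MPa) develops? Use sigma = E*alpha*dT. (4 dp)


sigma = 179*1000 * 10.2e-6 * 1230 = 2245.734 MPa


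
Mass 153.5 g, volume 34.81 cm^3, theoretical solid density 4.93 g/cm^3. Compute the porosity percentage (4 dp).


rho_part = 153.5 / 34.81 = 4.4096524 g/cm^3
Porosity = (1 - 4.4096524/4.93)*100 = 10.5547 %


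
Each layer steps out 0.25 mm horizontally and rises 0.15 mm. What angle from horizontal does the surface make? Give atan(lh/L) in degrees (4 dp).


angle = atan(0.15/0.25) = 30.9638 degrees


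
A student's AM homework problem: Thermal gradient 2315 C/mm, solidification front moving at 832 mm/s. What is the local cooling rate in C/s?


CR = 2315 * 832 = 1926080 C/s


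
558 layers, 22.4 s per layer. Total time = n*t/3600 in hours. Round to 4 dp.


t = 558 * 22.4 / 3600 = 3.472 hrs


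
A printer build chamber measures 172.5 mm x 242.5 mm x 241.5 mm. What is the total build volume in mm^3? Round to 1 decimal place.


V = 172.5 * 242.5 * 241.5 = 10102246.9 mm^3


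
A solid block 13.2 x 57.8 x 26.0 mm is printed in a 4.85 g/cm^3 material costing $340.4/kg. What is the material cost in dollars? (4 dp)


V = 13.2 * 57.8 * 26.0 = 19836.96 mm^3 = 19.83696 cm^3
Mass = 19.83696 * 4.85 / 1000 = 0.09620926 kg
Cost = 0.09620926 * 340.4 = 32.7496 $


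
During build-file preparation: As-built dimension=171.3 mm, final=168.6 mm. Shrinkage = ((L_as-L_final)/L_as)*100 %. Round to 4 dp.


Shrinkage = ((171.3-168.6)/171.3)*100 = 1.5762 %


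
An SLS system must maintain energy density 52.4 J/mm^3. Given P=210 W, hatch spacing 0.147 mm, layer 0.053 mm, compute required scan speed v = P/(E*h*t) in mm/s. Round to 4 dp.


v = 210 / (52.4*0.147*0.053) = 514.3927 mm/s


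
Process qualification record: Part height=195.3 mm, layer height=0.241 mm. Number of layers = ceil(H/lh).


Layers = ceil(195.3/0.241) = 811


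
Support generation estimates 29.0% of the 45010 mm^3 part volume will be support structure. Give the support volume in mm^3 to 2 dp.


V_support = 45010 * 0.29 = 13052.9 mm^3


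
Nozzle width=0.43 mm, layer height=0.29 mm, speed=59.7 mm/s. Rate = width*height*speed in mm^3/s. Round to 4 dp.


Rate = 0.43 * 0.29 * 59.7 = 7.4446 mm^3/s


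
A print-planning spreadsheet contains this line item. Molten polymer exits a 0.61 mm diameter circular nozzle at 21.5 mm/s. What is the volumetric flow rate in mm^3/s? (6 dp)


A = pi*(0.61/2)^2 = 0.29224666 mm^2
Q = 0.29224666 * 21.5 = 6.283303 mm^3/s


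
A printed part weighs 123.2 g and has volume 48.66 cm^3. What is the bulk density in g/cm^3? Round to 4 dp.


rho = 123.2 / 48.66 = 2.5319 g/cm^3


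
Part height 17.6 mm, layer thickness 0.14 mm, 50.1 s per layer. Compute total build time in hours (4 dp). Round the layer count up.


Layers = ceil(17.6/0.14) = 126
t = 126 * 50.1 / 3600 = 1.7535 hrs


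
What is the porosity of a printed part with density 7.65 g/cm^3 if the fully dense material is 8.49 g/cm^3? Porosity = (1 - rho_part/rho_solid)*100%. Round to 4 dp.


Porosity = (1-7.65/8.49)*100 = 9.894 %


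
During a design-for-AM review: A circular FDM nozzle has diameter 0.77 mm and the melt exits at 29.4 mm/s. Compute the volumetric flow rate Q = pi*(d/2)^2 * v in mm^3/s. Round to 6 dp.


A = pi*(0.77/2)^2 = 0.46566257 mm^2
Q = 0.46566257 * 29.4 = 13.69048 mm^3/s


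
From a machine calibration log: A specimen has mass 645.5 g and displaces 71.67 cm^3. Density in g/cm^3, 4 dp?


rho = 645.5 / 71.67 = 9.0066 g/cm^3


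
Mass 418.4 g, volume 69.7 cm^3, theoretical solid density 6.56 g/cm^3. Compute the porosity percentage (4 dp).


rho_part = 418.4 / 69.7 = 6.00286944 g/cm^3
Porosity = (1 - 6.00286944/6.56)*100 = 8.4928 %


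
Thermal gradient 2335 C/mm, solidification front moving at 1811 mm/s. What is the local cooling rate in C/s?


CR = 2335 * 1811 = 4228685 C/s


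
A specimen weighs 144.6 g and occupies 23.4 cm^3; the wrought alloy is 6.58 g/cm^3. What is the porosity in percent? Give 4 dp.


rho_part = 144.6 / 23.4 = 6.17948718 g/cm^3
Porosity = (1 - 6.17948718/6.58)*100 = 6.0868 %


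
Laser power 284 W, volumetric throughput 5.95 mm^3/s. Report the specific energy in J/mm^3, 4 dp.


SE = 284 / 5.95 = 47.7311 J/mm^3


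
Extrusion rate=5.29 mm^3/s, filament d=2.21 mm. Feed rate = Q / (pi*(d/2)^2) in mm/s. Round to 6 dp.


A = pi*(2.21/2)^2 = 3.835963
v = 5.29 / 3.835963 = 1.379054 mm/s


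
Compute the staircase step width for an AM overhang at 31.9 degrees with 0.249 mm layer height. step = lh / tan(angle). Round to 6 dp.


step = 0.249 / tan(31.9) = 0.400035 mm


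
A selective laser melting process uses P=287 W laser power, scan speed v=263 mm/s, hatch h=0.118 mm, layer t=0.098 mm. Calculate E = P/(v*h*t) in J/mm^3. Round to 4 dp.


E = 287 / (263*0.118*0.098) = 94.3665 J/mm^3


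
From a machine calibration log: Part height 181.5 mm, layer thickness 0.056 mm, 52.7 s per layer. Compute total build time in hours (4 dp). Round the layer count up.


Layers = ceil(181.5/0.056) = 3242
t = 3242 * 52.7 / 3600 = 47.4593 hrs


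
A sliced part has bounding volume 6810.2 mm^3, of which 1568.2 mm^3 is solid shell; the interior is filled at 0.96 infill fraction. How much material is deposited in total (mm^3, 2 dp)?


V_infill = (6810.2 - 1568.2) * 0.96 = 5032.32
V_total = 1568.2 + 5032.32 = 6600.52 mm^3


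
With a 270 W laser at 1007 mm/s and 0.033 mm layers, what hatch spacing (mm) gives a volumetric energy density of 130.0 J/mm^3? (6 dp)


h = 270 / (130.0*1007*0.033) = 0.0625 mm


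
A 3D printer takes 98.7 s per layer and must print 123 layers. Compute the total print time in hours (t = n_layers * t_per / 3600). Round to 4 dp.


t = 123 * 98.7 / 3600 = 3.3723 hrs


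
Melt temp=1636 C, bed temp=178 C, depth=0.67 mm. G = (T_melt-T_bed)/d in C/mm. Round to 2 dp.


G = (1636-178)/0.67 = 2176.12 C/mm


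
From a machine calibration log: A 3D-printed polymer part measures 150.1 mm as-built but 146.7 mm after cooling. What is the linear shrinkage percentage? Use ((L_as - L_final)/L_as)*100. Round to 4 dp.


Shrinkage = ((150.1-146.7)/150.1)*100 = 2.2652 %


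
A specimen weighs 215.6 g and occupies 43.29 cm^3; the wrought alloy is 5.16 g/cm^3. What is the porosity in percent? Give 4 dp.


rho_part = 215.6 / 43.29 = 4.98036498 g/cm^3
Porosity = (1 - 4.98036498/5.16)*100 = 3.4813 %


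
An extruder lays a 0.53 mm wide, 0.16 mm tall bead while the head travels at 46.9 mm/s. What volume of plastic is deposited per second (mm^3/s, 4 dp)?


Rate = 0.53 * 0.16 * 46.9 = 3.9771 mm^3/s


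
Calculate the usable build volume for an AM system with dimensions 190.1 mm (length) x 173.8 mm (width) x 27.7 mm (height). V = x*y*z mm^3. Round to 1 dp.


V = 190.1 * 173.8 * 27.7 = 915190.8 mm^3


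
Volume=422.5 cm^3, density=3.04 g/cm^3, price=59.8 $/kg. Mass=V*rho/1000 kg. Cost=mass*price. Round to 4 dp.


Mass = 422.5*3.04/1000 = 1.2844 kg
Cost = 1.2844 * 59.8 = 76.8071 $


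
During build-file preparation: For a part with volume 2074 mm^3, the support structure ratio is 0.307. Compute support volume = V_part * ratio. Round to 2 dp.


V_support = 2074 * 0.307 = 636.72 mm^3


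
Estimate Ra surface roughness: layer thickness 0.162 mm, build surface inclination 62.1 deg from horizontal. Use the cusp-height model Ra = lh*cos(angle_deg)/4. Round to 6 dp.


Ra = 0.162 * cos(62.1) / 4 = 0.018951 mm


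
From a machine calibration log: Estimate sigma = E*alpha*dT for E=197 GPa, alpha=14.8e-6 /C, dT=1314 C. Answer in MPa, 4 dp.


sigma = 197*1000 * 14.8e-6 * 1314 = 3831.0984 MPa


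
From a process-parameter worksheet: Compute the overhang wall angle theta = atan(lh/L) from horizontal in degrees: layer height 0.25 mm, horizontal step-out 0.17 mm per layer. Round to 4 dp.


angle = atan(0.25/0.17) = 55.7843 degrees


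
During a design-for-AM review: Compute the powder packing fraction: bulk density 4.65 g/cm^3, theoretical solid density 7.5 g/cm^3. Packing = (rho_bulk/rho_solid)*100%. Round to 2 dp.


Packing = (4.65/7.5)*100 = 62.0 %


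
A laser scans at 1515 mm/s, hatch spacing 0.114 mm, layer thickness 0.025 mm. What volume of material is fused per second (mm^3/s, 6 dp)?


Rate = 1515 * 0.114 * 0.025 = 4.31775 mm^3/s


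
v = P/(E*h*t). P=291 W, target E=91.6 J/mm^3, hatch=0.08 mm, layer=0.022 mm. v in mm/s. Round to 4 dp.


v = 291 / (91.6*0.08*0.022) = 1805.0318 mm/s


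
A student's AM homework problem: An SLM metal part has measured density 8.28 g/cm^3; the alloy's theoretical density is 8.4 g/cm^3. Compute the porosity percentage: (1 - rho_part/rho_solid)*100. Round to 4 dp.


Porosity = (1-8.28/8.4)*100 = 1.4286 %


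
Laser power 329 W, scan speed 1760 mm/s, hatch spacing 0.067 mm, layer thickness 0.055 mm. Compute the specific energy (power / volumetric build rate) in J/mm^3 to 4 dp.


Build rate = 1760 * 0.067 * 0.055 = 6.4856 mm^3/s
SE = 329 / 6.4856 = 50.7278 J/mm^3


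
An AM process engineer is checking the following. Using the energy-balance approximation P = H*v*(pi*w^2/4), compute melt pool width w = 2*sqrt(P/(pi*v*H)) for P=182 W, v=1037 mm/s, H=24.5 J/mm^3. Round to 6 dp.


w = 2*sqrt(182/(pi*1037*24.5)) = 0.095503 mm


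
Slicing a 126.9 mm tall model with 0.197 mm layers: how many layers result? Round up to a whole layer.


Layers = ceil(126.9/0.197) = 645


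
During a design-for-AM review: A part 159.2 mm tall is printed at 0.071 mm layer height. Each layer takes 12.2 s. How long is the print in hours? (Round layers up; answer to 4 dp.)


Layers = ceil(159.2/0.071) = 2243
t = 2243 * 12.2 / 3600 = 7.6013 hrs


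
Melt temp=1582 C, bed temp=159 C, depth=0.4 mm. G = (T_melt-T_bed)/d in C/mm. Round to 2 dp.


G = (1582-159)/0.4 = 3557.5 C/mm


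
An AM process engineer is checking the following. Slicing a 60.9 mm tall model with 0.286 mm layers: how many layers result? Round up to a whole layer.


Layers = ceil(60.9/0.286) = 213


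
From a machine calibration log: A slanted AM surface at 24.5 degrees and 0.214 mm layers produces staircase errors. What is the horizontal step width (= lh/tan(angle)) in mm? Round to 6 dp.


step = 0.214 / tan(24.5) = 0.46958 mm


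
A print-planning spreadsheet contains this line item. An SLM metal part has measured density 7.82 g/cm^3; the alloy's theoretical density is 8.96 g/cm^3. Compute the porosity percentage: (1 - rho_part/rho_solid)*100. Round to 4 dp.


Porosity = (1-7.82/8.96)*100 = 12.7232 %


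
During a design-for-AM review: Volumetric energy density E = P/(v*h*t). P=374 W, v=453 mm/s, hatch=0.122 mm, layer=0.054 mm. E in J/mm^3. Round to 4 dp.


E = 374 / (453*0.122*0.054) = 125.3198 J/mm^3


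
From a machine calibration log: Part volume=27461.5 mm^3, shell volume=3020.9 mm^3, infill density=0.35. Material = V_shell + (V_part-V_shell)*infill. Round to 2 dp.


V_infill = (27461.5 - 3020.9) * 0.35 = 8554.21
V_total = 3020.9 + 8554.21 = 11575.11 mm^3


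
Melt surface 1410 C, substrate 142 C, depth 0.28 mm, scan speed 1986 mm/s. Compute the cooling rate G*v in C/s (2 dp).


G = (1410-142)/0.28 = 4528.57142857 C/mm
CR = 4528.57142857 * 1986 = 8993742.86 C/s


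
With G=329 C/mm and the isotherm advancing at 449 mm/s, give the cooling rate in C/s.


CR = 329 * 449 = 147721 C/s


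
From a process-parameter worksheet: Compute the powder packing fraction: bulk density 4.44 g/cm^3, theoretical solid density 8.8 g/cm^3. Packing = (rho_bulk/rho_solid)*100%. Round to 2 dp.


Packing = (4.44/8.8)*100 = 50.45 %


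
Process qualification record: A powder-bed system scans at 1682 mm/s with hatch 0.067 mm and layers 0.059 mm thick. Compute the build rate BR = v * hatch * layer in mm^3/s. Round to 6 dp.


Rate = 1682 * 0.067 * 0.059 = 6.648946 mm^3/s


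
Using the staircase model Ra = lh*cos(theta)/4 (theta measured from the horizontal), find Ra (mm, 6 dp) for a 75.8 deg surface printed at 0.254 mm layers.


Ra = 0.254 * cos(75.8) / 4 = 0.015577 mm


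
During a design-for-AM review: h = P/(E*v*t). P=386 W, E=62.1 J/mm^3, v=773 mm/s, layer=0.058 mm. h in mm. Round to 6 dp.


h = 386 / (62.1*773*0.058) = 0.13864 mm


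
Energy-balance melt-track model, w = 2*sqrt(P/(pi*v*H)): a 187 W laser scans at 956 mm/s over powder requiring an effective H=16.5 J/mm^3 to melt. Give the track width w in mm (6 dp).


w = 2*sqrt(187/(pi*956*16.5)) = 0.122858 mm


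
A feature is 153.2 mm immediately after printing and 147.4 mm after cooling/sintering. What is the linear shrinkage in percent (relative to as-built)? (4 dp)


Shrinkage = ((153.2-147.4)/153.2)*100 = 3.7859 %


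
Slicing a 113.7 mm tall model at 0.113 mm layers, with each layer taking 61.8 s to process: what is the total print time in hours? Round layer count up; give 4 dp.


Layers = ceil(113.7/0.113) = 1007
t = 1007 * 61.8 / 3600 = 17.2868 hrs


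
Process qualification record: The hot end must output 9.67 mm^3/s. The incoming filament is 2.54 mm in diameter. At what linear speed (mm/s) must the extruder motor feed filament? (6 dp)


A = pi*(2.54/2)^2 = 5.067075
v = 9.67 / 5.067075 = 1.908399 mm/s


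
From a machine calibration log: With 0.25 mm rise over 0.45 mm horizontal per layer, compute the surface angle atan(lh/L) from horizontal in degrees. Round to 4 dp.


angle = atan(0.25/0.45) = 29.0546 degrees


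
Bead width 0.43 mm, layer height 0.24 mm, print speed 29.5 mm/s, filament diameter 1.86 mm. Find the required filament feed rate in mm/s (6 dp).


Q = 0.43 * 0.24 * 29.5 = 3.0444 mm^3/s
A_fil = pi*(1.86/2)^2 = 2.71716349 mm^2
v_feed = 3.0444 / 2.71716349 = 1.120433 mm/s


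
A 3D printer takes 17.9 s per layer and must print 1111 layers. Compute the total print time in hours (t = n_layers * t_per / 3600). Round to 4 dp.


t = 1111 * 17.9 / 3600 = 5.5241 hrs


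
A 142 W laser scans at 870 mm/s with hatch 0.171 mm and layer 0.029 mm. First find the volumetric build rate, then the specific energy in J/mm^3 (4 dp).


Build rate = 870 * 0.171 * 0.029 = 4.31433 mm^3/s
SE = 142 / 4.31433 = 32.9136 J/mm^3


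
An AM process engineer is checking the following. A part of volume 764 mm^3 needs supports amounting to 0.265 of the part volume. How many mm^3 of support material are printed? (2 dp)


V_support = 764 * 0.265 = 202.46 mm^3


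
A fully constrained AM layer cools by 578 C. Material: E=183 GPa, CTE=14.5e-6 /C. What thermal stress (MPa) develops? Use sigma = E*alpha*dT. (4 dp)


sigma = 183*1000 * 14.5e-6 * 578 = 1533.723 MPa


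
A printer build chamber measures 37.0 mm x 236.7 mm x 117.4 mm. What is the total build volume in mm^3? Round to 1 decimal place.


V = 37.0 * 236.7 * 117.4 = 1028177.5 mm^3


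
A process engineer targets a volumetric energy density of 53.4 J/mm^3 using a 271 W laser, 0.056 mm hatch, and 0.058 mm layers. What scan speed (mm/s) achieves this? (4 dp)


v = 271 / (53.4*0.056*0.058) = 1562.4712 mm/s


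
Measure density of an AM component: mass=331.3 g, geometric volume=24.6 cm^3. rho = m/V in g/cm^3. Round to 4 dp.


rho = 331.3 / 24.6 = 13.4675 g/cm^3


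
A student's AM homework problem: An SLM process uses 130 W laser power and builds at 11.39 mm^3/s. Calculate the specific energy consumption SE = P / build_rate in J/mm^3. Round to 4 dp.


SE = 130 / 11.39 = 11.4135 J/mm^3


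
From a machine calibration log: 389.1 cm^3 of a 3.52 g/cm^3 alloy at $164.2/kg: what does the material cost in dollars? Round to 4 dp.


Mass = 389.1*3.52/1000 = 1.369632 kg
Cost = 1.369632 * 164.2 = 224.8936 $


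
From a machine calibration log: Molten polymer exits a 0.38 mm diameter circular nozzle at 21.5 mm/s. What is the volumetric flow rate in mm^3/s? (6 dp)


A = pi*(0.38/2)^2 = 0.11341149 mm^2
Q = 0.11341149 * 21.5 = 2.438347 mm^3/s


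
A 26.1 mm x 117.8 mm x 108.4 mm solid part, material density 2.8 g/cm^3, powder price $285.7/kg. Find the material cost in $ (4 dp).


V = 26.1 * 117.8 * 108.4 = 333284.472 mm^3 = 333.284472 cm^3
Mass = 333.284472 * 2.8 / 1000 = 0.93319652 kg
Cost = 0.93319652 * 285.7 = 266.6142 $


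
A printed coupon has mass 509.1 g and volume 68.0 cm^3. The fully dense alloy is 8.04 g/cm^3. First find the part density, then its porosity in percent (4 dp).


rho_part = 509.1 / 68.0 = 7.48676471 g/cm^3
Porosity = (1 - 7.48676471/8.04)*100 = 6.881 %


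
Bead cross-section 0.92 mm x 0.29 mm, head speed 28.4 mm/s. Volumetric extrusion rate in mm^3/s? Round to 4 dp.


Rate = 0.92 * 0.29 * 28.4 = 7.5771 mm^3/s


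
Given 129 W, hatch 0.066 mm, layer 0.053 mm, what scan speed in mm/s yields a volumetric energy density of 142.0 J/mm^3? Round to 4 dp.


v = 129 / (142.0*0.066*0.053) = 259.7057 mm/s


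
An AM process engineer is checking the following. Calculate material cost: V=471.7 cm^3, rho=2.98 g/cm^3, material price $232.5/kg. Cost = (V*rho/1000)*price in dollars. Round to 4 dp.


Mass = 471.7*2.98/1000 = 1.405666 kg
Cost = 1.405666 * 232.5 = 326.8173 $


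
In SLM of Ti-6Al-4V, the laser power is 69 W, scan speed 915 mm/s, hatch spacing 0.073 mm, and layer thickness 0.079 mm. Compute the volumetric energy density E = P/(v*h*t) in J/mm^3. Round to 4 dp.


E = 69 / (915*0.073*0.079) = 13.0761 J/mm^3


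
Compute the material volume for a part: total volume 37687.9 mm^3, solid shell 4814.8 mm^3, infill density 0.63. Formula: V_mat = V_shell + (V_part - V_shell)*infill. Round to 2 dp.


V_infill = (37687.9 - 4814.8) * 0.63 = 20710.05
V_total = 4814.8 + 20710.05 = 25524.85 mm^3


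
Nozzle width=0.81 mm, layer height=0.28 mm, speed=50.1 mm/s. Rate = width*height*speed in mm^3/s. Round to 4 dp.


Rate = 0.81 * 0.28 * 50.1 = 11.3627 mm^3/s


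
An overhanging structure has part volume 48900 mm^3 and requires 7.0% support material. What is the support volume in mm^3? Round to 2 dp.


V_support = 48900 * 0.07 = 3423.0 mm^3


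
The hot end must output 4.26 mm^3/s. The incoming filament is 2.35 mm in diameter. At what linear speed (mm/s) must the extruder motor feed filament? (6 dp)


A = pi*(2.35/2)^2 = 4.337361
v = 4.26 / 4.337361 = 0.982164 mm/s


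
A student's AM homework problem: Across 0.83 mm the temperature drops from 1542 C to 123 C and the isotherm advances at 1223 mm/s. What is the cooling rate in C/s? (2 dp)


G = (1542-123)/0.83 = 1709.63855422 C/mm
CR = 1709.63855422 * 1223 = 2090887.95 C/s


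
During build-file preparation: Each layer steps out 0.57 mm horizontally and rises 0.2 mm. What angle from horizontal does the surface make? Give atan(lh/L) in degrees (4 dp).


angle = atan(0.2/0.57) = 19.3348 degrees


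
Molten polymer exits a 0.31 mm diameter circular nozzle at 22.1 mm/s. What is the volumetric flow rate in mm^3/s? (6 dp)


A = pi*(0.31/2)^2 = 0.07547676 mm^2
Q = 0.07547676 * 22.1 = 1.668036 mm^3/s


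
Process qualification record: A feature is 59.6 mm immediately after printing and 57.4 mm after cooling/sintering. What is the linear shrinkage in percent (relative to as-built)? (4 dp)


Shrinkage = ((59.6-57.4)/59.6)*100 = 3.6913 %


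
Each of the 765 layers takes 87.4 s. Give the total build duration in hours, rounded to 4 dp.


t = 765 * 87.4 / 3600 = 18.5725 hrs


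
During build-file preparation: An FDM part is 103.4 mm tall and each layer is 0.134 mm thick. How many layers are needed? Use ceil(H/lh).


Layers = ceil(103.4/0.134) = 772


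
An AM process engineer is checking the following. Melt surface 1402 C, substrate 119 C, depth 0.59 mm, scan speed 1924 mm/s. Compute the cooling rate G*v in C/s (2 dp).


G = (1402-119)/0.59 = 2174.57627119 C/mm
CR = 2174.57627119 * 1924 = 4183884.75 C/s


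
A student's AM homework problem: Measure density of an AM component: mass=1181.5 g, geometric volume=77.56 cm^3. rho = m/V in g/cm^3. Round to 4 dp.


rho = 1181.5 / 77.56 = 15.2334 g/cm^3


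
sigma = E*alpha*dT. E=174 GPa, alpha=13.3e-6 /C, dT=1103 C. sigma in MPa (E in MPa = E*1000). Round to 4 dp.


sigma = 174*1000 * 13.3e-6 * 1103 = 2552.5626 MPa


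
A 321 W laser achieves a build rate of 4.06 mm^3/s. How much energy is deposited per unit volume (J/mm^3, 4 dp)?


SE = 321 / 4.06 = 79.064 J/mm^3


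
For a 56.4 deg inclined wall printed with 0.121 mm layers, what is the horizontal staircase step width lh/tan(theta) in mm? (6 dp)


step = 0.121 / tan(56.4) = 0.080392 mm


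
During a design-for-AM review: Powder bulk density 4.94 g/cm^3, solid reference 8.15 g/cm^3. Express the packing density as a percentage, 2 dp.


Packing = (4.94/8.15)*100 = 60.61 %


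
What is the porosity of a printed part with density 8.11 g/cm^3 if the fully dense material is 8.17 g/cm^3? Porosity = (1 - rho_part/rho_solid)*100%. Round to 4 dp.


Porosity = (1-8.11/8.17)*100 = 0.7344 %


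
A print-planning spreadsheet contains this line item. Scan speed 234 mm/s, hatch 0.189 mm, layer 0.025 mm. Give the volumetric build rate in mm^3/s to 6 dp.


Rate = 234 * 0.189 * 0.025 = 1.10565 mm^3/s


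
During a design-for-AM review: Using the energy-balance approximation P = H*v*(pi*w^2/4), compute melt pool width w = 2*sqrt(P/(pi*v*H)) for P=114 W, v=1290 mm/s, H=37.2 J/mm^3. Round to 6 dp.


w = 2*sqrt(114/(pi*1290*37.2)) = 0.054997 mm


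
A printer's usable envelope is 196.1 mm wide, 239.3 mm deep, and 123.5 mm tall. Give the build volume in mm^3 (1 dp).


V = 196.1 * 239.3 * 123.5 = 5795451.2 mm^3


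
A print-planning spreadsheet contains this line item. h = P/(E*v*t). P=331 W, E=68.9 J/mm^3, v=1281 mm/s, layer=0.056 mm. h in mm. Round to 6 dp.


h = 331 / (68.9*1281*0.056) = 0.066969 mm


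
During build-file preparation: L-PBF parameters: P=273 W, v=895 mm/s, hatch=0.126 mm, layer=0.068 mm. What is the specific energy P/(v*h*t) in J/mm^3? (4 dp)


Build rate = 895 * 0.126 * 0.068 = 7.66836 mm^3/s
SE = 273 / 7.66836 = 35.6008 J/mm^3


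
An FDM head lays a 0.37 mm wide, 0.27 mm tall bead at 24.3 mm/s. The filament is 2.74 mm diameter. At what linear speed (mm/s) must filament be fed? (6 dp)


Q = 0.37 * 0.27 * 24.3 = 2.42757 mm^3/s
A_fil = pi*(2.74/2)^2 = 5.89645525 mm^2
v_feed = 2.42757 / 5.89645525 = 0.4117 mm/s


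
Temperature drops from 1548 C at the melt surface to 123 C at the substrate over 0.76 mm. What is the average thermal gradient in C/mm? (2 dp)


G = (1548-123)/0.76 = 1875.0 C/mm


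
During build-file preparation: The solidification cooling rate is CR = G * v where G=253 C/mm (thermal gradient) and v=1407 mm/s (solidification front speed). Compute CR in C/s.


CR = 253 * 1407 = 355971 C/s


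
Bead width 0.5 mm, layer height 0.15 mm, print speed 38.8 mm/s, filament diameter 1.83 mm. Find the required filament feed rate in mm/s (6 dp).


Q = 0.5 * 0.15 * 38.8 = 2.91 mm^3/s
A_fil = pi*(1.83/2)^2 = 2.63021991 mm^2
v_feed = 2.91 / 2.63021991 = 1.106371 mm/s


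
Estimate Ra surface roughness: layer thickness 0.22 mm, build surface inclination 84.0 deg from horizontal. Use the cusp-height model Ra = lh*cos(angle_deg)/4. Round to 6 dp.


Ra = 0.22 * cos(84.0) / 4 = 0.005749 mm


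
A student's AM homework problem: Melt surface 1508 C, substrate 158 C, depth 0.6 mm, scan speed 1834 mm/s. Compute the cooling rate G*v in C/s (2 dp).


G = (1508-158)/0.6 = 2250.0 C/mm
CR = 2250.0 * 1834 = 4126500.0 C/s
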